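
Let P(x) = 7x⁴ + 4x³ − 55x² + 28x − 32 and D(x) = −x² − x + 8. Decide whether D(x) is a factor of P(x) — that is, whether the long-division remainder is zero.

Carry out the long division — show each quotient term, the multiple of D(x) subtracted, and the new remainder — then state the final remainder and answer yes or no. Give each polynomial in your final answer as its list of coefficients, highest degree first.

R = [0], so D(x) is a factor of P(x). yes

Step 1: lead(7x⁴ + 4x³ − 55x² + 28x − 32) ÷ lead(D) = 7x⁴ ÷ −x² = −7x². Subtract (−7x²)·D = 7x⁴ + 7x³ − 56x². Remainder: −3x³ + x² + 28x − 32.
Step 2: lead(−3x³ + x² + 28x − 32) ÷ lead(D) = −3x³ ÷ −x² = 3x. Subtract (3x)·D = −3x³ − 3x² + 24x. Remainder: 4x² + 4x − 32.
Step 3: lead(4x² + 4x − 32) ÷ lead(D) = 4x² ÷ −x² = −4. Subtract (−4)·D = 4x² + 4x − 32. Remainder: 0.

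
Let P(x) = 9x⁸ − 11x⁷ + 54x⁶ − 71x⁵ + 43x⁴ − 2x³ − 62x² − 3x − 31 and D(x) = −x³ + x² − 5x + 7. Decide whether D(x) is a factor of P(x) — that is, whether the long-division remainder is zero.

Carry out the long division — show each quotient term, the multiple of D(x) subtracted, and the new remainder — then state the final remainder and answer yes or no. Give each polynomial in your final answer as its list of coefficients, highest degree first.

R = [-9, -7, 4], so D(x) is not a factor of P(x). no

Step 1: lead(9x⁸ − 11x⁷ + 54x⁶ − 71x⁵ + 43x⁴ − 2x³ − 62x² − 3x − 31) ÷ lead(D) = 9x⁸ ÷ −x³ = −9x⁵. Subtract (−9x⁵)·D = 9x⁸ − 9x⁷ + 45x⁶ − 63x⁵. Remainder: −2x⁷ + 9x⁶ − 8x⁵ + 43x⁴ − 2x³ − 62x² − 3x − 31.
Step 2: lead(−2x⁷ + 9x⁶ − 8x⁵ + 43x⁴ − 2x³ − 62x² − 3x − 31) ÷ lead(D) = −2x⁷ ÷ −x³ = 2x⁴. Subtract (2x⁴)·D = −2x⁷ + 2x⁶ − 10x⁵ + 14x⁴. Remainder: 7x⁶ + 2x⁵ + 29x⁴ − 2x³ − 62x² − 3x − 31.
Step 3: lead(7x⁶ + 2x⁵ + 29x⁴ − 2x³ − 62x² − 3x − 31) ÷ lead(D) = 7x⁶ ÷ −x³ = −7x³. Subtract (−7x³)·D = 7x⁶ − 7x⁵ + 35x⁴ − 49x³. Remainder: 9x⁵ − 6x⁴ + 47x³ − 62x² − 3x − 31.
Step 4: lead(9x⁵ − 6x⁴ + 47x³ − 62x² − 3x − 31) ÷ lead(D) = 9x⁵ ÷ −x³ = −9x². Subtract (−9x²)·D = 9x⁵ − 9x⁴ + 45x³ − 63x². Remainder: 3x⁴ + 2x³ + x² − 3x − 31.
Step 5: lead(3x⁴ + 2x³ + x² − 3x − 31) ÷ lead(D) = 3x⁴ ÷ −x³ = −3x. Subtract (−3x)·D = 3x⁴ − 3x³ + 15x² − 21x. Remainder: 5x³ − 14x² + 18x − 31.
Step 6: lead(5x³ − 14x² + 18x − 31) ÷ lead(D) = 5x³ ÷ −x³ = −5. Subtract (−5)·D = 5x³ − 5x² + 25x − 35. Remainder: −9x² − 7x + 4.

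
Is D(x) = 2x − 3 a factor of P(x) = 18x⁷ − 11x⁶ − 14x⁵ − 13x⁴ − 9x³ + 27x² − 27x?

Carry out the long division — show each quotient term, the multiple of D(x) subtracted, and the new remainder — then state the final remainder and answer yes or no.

R(x) = 0, so D(x) is a factor of P(x). yes

Step 1: lead(18x⁷ − 11x⁶ − 14x⁵ − 13x⁴ − 9x³ + 27x² − 27x) ÷ lead(D) = 18x⁷ ÷ 2x = 9x⁶. Subtract (9x⁶)·D = 18x⁷ − 27x⁶. Remainder: 16x⁶ − 14x⁵ − 13x⁴ − 9x³ + 27x² − 27x.
Step 2: lead(16x⁶ − 14x⁵ − 13x⁴ − 9x³ + 27x² − 27x) ÷ lead(D) = 16x⁶ ÷ 2x = 8x⁵. Subtract (8x⁵)·D = 16x⁶ − 24x⁵. Remainder: 10x⁵ − 13x⁴ − 9x³ + 27x² − 27x.
Step 3: lead(10x⁵ − 13x⁴ − 9x³ + 27x² − 27x) ÷ lead(D) = 10x⁵ ÷ 2x = 5x⁴. Subtract (5x⁴)·D = 10x⁵ − 15x⁴. Remainder: 2x⁴ − 9x³ + 27x² − 27x.
Step 4: lead(2x⁴ − 9x³ + 27x² − 27x) ÷ lead(D) = 2x⁴ ÷ 2x = x³. Subtract (x³)·D = 2x⁴ − 3x³. Remainder: −6x³ + 27x² − 27x.
Step 5: lead(−6x³ + 27x² − 27x) ÷ lead(D) = −6x³ ÷ 2x = −3x². Subtract (−3x²)·D = −6x³ + 9x². Remainder: 18x² − 27x.
Step 6: lead(18x² − 27x) ÷ lead(D) = 18x² ÷ 2x = 9x. Subtract (9x)·D = 18x² − 27x. Remainder: 0.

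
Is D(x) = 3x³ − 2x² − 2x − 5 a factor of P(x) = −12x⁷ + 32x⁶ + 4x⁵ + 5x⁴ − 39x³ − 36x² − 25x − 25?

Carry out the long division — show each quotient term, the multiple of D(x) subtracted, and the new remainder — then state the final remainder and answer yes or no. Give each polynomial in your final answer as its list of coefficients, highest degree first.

Step 1: lead(−12x⁷ + 32x⁶ + 4x⁵ + 5x⁴ − 39x³ − 36x² − 25x − 25) ÷ lead(D) = −12x⁷ ÷ 3x³ = −4x⁴. Subtract (−4x⁴)·D = −12x⁷ + 8x⁶ + 8x⁵ + 20x⁴. Remainder: 24x⁶ − 4x⁵ − 15x⁴ − 39x³ − 36x² − 25x − 25.
Step 2: lead(24x⁶ − 4x⁵ − 15x⁴ − 39x³ − 36x² − 25x − 25) ÷ lead(D) = 24x⁶ ÷ 3x³ = 8x³. Subtract (8x³)·D = 24x⁶ − 16x⁵ − 16x⁴ − 40x³. Remainder: 12x⁵ + x⁴ + x³ − 36x² − 25x − 25.
Step 3: lead(12x⁵ + x⁴ + x³ − 36x² − 25x − 25) ÷ lead(D) = 12x⁵ ÷ 3x³ = 4x². Subtract (4x²)·D = 12x⁵ − 8x⁴ − 8x³ − 20x². Remainder: 9x⁴ + 9x³ − 16x² − 25x − 25.
Step 4: lead(9x⁴ + 9x³ − 16x² − 25x − 25) ÷ lead(D) = 9x⁴ ÷ 3x³ = 3x. Subtract (3x)·D = 9x⁴ − 6x³ − 6x² − 15x. Remainder: 15x³ − 10x² − 10x − 25.
Step 5: lead(15x³ − 10x² − 10x − 25) ÷ lead(D) = 15x³ ÷ 3x³ = 5. Subtract (5)·D = 15x³ − 10x² − 10x − 25. Remainder: 0.

R = [0], so D(x) is a factor of P(x). yes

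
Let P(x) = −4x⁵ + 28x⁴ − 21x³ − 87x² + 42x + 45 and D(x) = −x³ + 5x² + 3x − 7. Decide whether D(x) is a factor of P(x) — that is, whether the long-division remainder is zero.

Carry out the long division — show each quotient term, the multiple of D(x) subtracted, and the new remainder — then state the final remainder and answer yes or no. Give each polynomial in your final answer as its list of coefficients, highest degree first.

R = [7, -4], so D(x) is not a factor of P(x). no

Step 1: lead(−4x⁵ + 28x⁴ − 21x³ − 87x² + 42x + 45) ÷ lead(D) = −4x⁵ ÷ −x³ = 4x². Subtract (4x²)·D = −4x⁵ + 20x⁴ + 12x³ − 28x². Remainder: 8x⁴ − 33x³ − 59x² + 42x + 45.
Step 2: lead(8x⁴ − 33x³ − 59x² + 42x + 45) ÷ lead(D) = 8x⁴ ÷ −x³ = −8x. Subtract (−8x)·D = 8x⁴ − 40x³ − 24x² + 56x. Remainder: 7x³ − 35x² − 14x + 45.
Step 3: lead(7x³ − 35x² − 14x + 45) ÷ lead(D) = 7x³ ÷ −x³ = −7. Subtract (−7)·D = 7x³ − 35x² − 21x + 49. Remainder: 7x − 4.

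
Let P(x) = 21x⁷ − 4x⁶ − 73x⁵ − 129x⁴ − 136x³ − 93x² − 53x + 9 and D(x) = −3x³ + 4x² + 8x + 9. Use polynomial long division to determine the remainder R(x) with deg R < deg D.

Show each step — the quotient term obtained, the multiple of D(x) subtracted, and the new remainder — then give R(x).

R(x) = x + 9

Step 1: lead(21x⁷ − 4x⁶ − 73x⁵ − 129x⁴ − 136x³ − 93x² − 53x + 9) ÷ lead(D) = 21x⁷ ÷ −3x³ = −7x⁴. Subtract (−7x⁴)·D = 21x⁷ − 28x⁶ − 56x⁵ − 63x⁴. Remainder: 24x⁶ − 17x⁵ − 66x⁴ − 136x³ − 93x² − 53x + 9.
Step 2: lead(24x⁶ − 17x⁵ − 66x⁴ − 136x³ − 93x² − 53x + 9) ÷ lead(D) = 24x⁶ ÷ −3x³ = −8x³. Subtract (−8x³)·D = 24x⁶ − 32x⁵ − 64x⁴ − 72x³. Remainder: 15x⁵ − 2x⁴ − 64x³ − 93x² − 53x + 9.
Step 3: lead(15x⁵ − 2x⁴ − 64x³ − 93x² − 53x + 9) ÷ lead(D) = 15x⁵ ÷ −3x³ = −5x². Subtract (−5x²)·D = 15x⁵ − 20x⁴ − 40x³ − 45x². Remainder: 18x⁴ − 24x³ − 48x² − 53x + 9.
Step 4: lead(18x⁴ − 24x³ − 48x² − 53x + 9) ÷ lead(D) = 18x⁴ ÷ −3x³ = −6x. Subtract (−6x)·D = 18x⁴ − 24x³ − 48x² − 54x. Remainder: x + 9.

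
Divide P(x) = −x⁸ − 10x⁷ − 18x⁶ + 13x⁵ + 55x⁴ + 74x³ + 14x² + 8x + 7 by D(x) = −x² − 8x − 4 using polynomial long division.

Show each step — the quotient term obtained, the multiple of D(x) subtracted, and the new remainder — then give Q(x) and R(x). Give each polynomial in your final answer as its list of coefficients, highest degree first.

Q = [1, 2, -2, -5, -7, 2, -2]; R = [-1]

Step 1: lead(−x⁸ − 10x⁷ − 18x⁶ + 13x⁵ + 55x⁴ + 74x³ + 14x² + 8x + 7) ÷ lead(D) = −x⁸ ÷ −x² = x⁶. Subtract (x⁶)·D = −x⁸ − 8x⁷ − 4x⁶. Remainder: −2x⁷ − 14x⁶ + 13x⁵ + 55x⁴ + 74x³ + 14x² + 8x + 7.
Step 2: lead(−2x⁷ − 14x⁶ + 13x⁵ + 55x⁴ + 74x³ + 14x² + 8x + 7) ÷ lead(D) = −2x⁷ ÷ −x² = 2x⁵. Subtract (2x⁵)·D = −2x⁷ − 16x⁶ − 8x⁵. Remainder: 2x⁶ + 21x⁵ + 55x⁴ + 74x³ + 14x² + 8x + 7.
Step 3: lead(2x⁶ + 21x⁵ + 55x⁴ + 74x³ + 14x² + 8x + 7) ÷ lead(D) = 2x⁶ ÷ −x² = −2x⁴. Subtract (−2x⁴)·D = 2x⁶ + 16x⁵ + 8x⁴. Remainder: 5x⁵ + 47x⁴ + 74x³ + 14x² + 8x + 7.
Step 4: lead(5x⁵ + 47x⁴ + 74x³ + 14x² + 8x + 7) ÷ lead(D) = 5x⁵ ÷ −x² = −5x³. Subtract (−5x³)·D = 5x⁵ + 40x⁴ + 20x³. Remainder: 7x⁴ + 54x³ + 14x² + 8x + 7.
Step 5: lead(7x⁴ + 54x³ + 14x² + 8x + 7) ÷ lead(D) = 7x⁴ ÷ −x² = −7x². Subtract (−7x²)·D = 7x⁴ + 56x³ + 28x². Remainder: −2x³ − 14x² + 8x + 7.
Step 6: lead(−2x³ − 14x² + 8x + 7) ÷ lead(D) = −2x³ ÷ −x² = 2x. Subtract (2x)·D = −2x³ − 16x² − 8x. Remainder: 2x² + 16x + 7.
Step 7: lead(2x² + 16x + 7) ÷ lead(D) = 2x² ÷ −x² = −2. Subtract (−2)·D = 2x² + 16x + 8. Remainder: −1.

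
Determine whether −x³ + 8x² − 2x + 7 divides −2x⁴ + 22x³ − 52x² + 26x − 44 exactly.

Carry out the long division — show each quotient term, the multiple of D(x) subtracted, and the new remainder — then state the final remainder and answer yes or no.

R(x) = −2, so D(x) is not a factor of P(x). no

Step 1: lead(−2x⁴ + 22x³ − 52x² + 26x − 44) ÷ lead(D) = −2x⁴ ÷ −x³ = 2x. Subtract (2x)·D = −2x⁴ + 16x³ − 4x² + 14x. Remainder: 6x³ − 48x² + 12x − 44.
Step 2: lead(6x³ − 48x² + 12x − 44) ÷ lead(D) = 6x³ ÷ −x³ = −6. Subtract (−6)·D = 6x³ − 48x² + 12x − 42. Remainder: −2.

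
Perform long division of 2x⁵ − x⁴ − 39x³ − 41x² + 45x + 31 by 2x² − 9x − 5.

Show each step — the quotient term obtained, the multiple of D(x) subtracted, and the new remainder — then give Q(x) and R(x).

Q(x) = x³ + 4x² + x − 6; R(x) = −4x + 1

Step 1: lead(2x⁵ − x⁴ − 39x³ − 41x² + 45x + 31) ÷ lead(D) = 2x⁵ ÷ 2x² = x³. Subtract (x³)·D = 2x⁵ − 9x⁴ − 5x³. Remainder: 8x⁴ − 34x³ − 41x² + 45x + 31.
Step 2: lead(8x⁴ − 34x³ − 41x² + 45x + 31) ÷ lead(D) = 8x⁴ ÷ 2x² = 4x². Subtract (4x²)·D = 8x⁴ − 36x³ − 20x². Remainder: 2x³ − 21x² + 45x + 31.
Step 3: lead(2x³ − 21x² + 45x + 31) ÷ lead(D) = 2x³ ÷ 2x² = x. Subtract (x)·D = 2x³ − 9x² − 5x. Remainder: −12x² + 50x + 31.
Step 4: lead(−12x² + 50x + 31) ÷ lead(D) = −12x² ÷ 2x² = −6. Subtract (−6)·D = −12x² + 54x + 30. Remainder: −4x + 1.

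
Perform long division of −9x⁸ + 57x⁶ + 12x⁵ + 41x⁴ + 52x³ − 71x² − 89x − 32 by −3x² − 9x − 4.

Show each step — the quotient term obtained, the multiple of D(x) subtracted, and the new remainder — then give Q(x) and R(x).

Q(x) = 3x⁶ − 9x⁵ + 4x⁴ − 4x³ − 7x² + 9x + 6; R(x) = x − 8

Step 1: lead(−9x⁸ + 57x⁶ + 12x⁵ + 41x⁴ + 52x³ − 71x² − 89x − 32) ÷ lead(D) = −9x⁸ ÷ −3x² = 3x⁶. Subtract (3x⁶)·D = −9x⁸ − 27x⁷ − 12x⁶. Remainder: 27x⁷ + 69x⁶ + 12x⁵ + 41x⁴ + 52x³ − 71x² − 89x − 32.
Step 2: lead(27x⁷ + 69x⁶ + 12x⁵ + 41x⁴ + 52x³ − 71x² − 89x − 32) ÷ lead(D) = 27x⁷ ÷ −3x² = −9x⁵. Subtract (−9x⁵)·D = 27x⁷ + 81x⁶ + 36x⁵. Remainder: −12x⁶ − 24x⁵ + 41x⁴ + 52x³ − 71x² − 89x − 32.
Step 3: lead(−12x⁶ − 24x⁵ + 41x⁴ + 52x³ − 71x² − 89x − 32) ÷ lead(D) = −12x⁶ ÷ −3x² = 4x⁴. Subtract (4x⁴)·D = −12x⁶ − 36x⁵ − 16x⁴. Remainder: 12x⁵ + 57x⁴ + 52x³ − 71x² − 89x − 32.
Step 4: lead(12x⁵ + 57x⁴ + 52x³ − 71x² − 89x − 32) ÷ lead(D) = 12x⁵ ÷ −3x² = −4x³. Subtract (−4x³)·D = 12x⁵ + 36x⁴ + 16x³. Remainder: 21x⁴ + 36x³ − 71x² − 89x − 32.
Step 5: lead(21x⁴ + 36x³ − 71x² − 89x − 32) ÷ lead(D) = 21x⁴ ÷ −3x² = −7x². Subtract (−7x²)·D = 21x⁴ + 63x³ + 28x². Remainder: −27x³ − 99x² − 89x − 32.
Step 6: lead(−27x³ − 99x² − 89x − 32) ÷ lead(D) = −27x³ ÷ −3x² = 9x. Subtract (9x)·D = −27x³ − 81x² − 36x. Remainder: −18x² − 53x − 32.
Step 7: lead(−18x² − 53x − 32) ÷ lead(D) = −18x² ÷ −3x² = 6. Subtract (6)·D = −18x² − 54x − 24. Remainder: x − 8.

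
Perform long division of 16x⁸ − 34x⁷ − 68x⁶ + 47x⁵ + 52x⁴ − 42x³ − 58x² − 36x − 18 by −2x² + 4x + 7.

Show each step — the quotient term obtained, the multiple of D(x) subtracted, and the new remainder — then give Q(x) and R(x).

Step 1: lead(16x⁸ − 34x⁷ − 68x⁶ + 47x⁵ + 52x⁴ − 42x³ − 58x² − 36x − 18) ÷ lead(D) = 16x⁸ ÷ −2x² = −8x⁶. Subtract (−8x⁶)·D = 16x⁸ − 32x⁷ − 56x⁶. Remainder: −2x⁷ − 12x⁶ + 47x⁵ + 52x⁴ − 42x³ − 58x² − 36x − 18.
Step 2: lead(−2x⁷ − 12x⁶ + 47x⁵ + 52x⁴ − 42x³ − 58x² − 36x − 18) ÷ lead(D) = −2x⁷ ÷ −2x² = x⁵. Subtract (x⁵)·D = −2x⁷ + 4x⁶ + 7x⁵. Remainder: −16x⁶ + 40x⁵ + 52x⁴ − 42x³ − 58x² − 36x − 18.
Step 3: lead(−16x⁶ + 40x⁵ + 52x⁴ − 42x³ − 58x² − 36x − 18) ÷ lead(D) = −16x⁶ ÷ −2x² = 8x⁴. Subtract (8x⁴)·D = −16x⁶ + 32x⁵ + 56x⁴. Remainder: 8x⁵ − 4x⁴ − 42x³ − 58x² − 36x − 18.
Step 4: lead(8x⁵ − 4x⁴ − 42x³ − 58x² − 36x − 18) ÷ lead(D) = 8x⁵ ÷ −2x² = −4x³. Subtract (−4x³)·D = 8x⁵ − 16x⁴ − 28x³. Remainder: 12x⁴ − 14x³ − 58x² − 36x − 18.
Step 5: lead(12x⁴ − 14x³ − 58x² − 36x − 18) ÷ lead(D) = 12x⁴ ÷ −2x² = −6x². Subtract (−6x²)·D = 12x⁴ − 24x³ − 42x². Remainder: 10x³ − 16x² − 36x − 18.
Step 6: lead(10x³ − 16x² − 36x − 18) ÷ lead(D) = 10x³ ÷ −2x² = −5x. Subtract (−5x)·D = 10x³ − 20x² − 35x. Remainder: 4x² − x − 18.
Step 7: lead(4x² − x − 18) ÷ lead(D) = 4x² ÷ −2x² = −2. Subtract (−2)·D = 4x² − 8x − 14. Remainder: 7x − 4.

Q(x) = −8x⁶ + x⁵ + 8x⁴ − 4x³ − 6x² − 5x − 2; R(x) = 7x − 4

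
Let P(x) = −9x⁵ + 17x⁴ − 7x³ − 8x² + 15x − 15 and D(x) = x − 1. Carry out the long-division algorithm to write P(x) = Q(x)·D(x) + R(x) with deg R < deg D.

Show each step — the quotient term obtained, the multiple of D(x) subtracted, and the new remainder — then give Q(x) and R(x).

Step 1: lead(−9x⁵ + 17x⁴ − 7x³ − 8x² + 15x − 15) ÷ lead(D) = −9x⁵ ÷ x = −9x⁴. Subtract (−9x⁴)·D = −9x⁵ + 9x⁴. Remainder: 8x⁴ − 7x³ − 8x² + 15x − 15.
Step 2: lead(8x⁴ − 7x³ − 8x² + 15x − 15) ÷ lead(D) = 8x⁴ ÷ x = 8x³. Subtract (8x³)·D = 8x⁴ − 8x³. Remainder: x³ − 8x² + 15x − 15.
Step 3: lead(x³ − 8x² + 15x − 15) ÷ lead(D) = x³ ÷ x = x². Subtract (x²)·D = x³ − x². Remainder: −7x² + 15x − 15.
Step 4: lead(−7x² + 15x − 15) ÷ lead(D) = −7x² ÷ x = −7x. Subtract (−7x)·D = −7x² + 7x. Remainder: 8x − 15.
Step 5: lead(8x − 15) ÷ lead(D) = 8x ÷ x = 8. Subtract (8)·D = 8x − 8. Remainder: −7.

Q(x) = −9x⁴ + 8x³ + x² − 7x + 8; R(x) = −7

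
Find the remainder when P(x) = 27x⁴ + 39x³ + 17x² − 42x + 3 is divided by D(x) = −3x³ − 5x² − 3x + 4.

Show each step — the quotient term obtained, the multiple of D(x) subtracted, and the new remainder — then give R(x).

R(x) = −5

Step 1: lead(27x⁴ + 39x³ + 17x² − 42x + 3) ÷ lead(D) = 27x⁴ ÷ −3x³ = −9x. Subtract (−9x)·D = 27x⁴ + 45x³ + 27x² − 36x. Remainder: −6x³ − 10x² − 6x + 3.
Step 2: lead(−6x³ − 10x² − 6x + 3) ÷ lead(D) = −6x³ ÷ −3x³ = 2. Subtract (2)·D = −6x³ − 10x² − 6x + 8. Remainder: −5.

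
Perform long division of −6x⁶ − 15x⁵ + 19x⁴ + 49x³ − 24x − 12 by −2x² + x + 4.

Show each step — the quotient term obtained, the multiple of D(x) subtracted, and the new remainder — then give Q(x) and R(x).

Step 1: lead(−6x⁶ − 15x⁵ + 19x⁴ + 49x³ − 24x − 12) ÷ lead(D) = −6x⁶ ÷ −2x² = 3x⁴. Subtract (3x⁴)·D = −6x⁶ + 3x⁵ + 12x⁴. Remainder: −18x⁵ + 7x⁴ + 49x³ − 24x − 12.
Step 2: lead(−18x⁵ + 7x⁴ + 49x³ − 24x − 12) ÷ lead(D) = −18x⁵ ÷ −2x² = 9x³. Subtract (9x³)·D = −18x⁵ + 9x⁴ + 36x³. Remainder: −2x⁴ + 13x³ − 24x − 12.
Step 3: lead(−2x⁴ + 13x³ − 24x − 12) ÷ lead(D) = −2x⁴ ÷ −2x² = x². Subtract (x²)·D = −2x⁴ + x³ + 4x². Remainder: 12x³ − 4x² − 24x − 12.
Step 4: lead(12x³ − 4x² − 24x − 12) ÷ lead(D) = 12x³ ÷ −2x² = −6x. Subtract (−6x)·D = 12x³ − 6x² − 24x. Remainder: 2x² − 12.
Step 5: lead(2x² − 12) ÷ lead(D) = 2x² ÷ −2x² = −1. Subtract (−1)·D = 2x² − x − 4. Remainder: x − 8.

Q(x) = 3x⁴ + 9x³ + x² − 6x − 1; R(x) = x − 8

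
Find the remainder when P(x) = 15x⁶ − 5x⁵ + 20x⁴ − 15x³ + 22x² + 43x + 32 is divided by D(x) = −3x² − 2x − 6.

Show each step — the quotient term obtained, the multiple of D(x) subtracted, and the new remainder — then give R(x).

R(x) = 5x + 8

Step 1: lead(15x⁶ − 5x⁵ + 20x⁴ − 15x³ + 22x² + 43x + 32) ÷ lead(D) = 15x⁶ ÷ −3x² = −5x⁴. Subtract (−5x⁴)·D = 15x⁶ + 10x⁵ + 30x⁴. Remainder: −15x⁵ − 10x⁴ − 15x³ + 22x² + 43x + 32.
Step 2: lead(−15x⁵ − 10x⁴ − 15x³ + 22x² + 43x + 32) ÷ lead(D) = −15x⁵ ÷ −3x² = 5x³. Subtract (5x³)·D = −15x⁵ − 10x⁴ − 30x³. Remainder: 15x³ + 22x² + 43x + 32.
Step 3: lead(15x³ + 22x² + 43x + 32) ÷ lead(D) = 15x³ ÷ −3x² = −5x. Subtract (−5x)·D = 15x³ + 10x² + 30x. Remainder: 12x² + 13x + 32.
Step 4: lead(12x² + 13x + 32) ÷ lead(D) = 12x² ÷ −3x² = −4. Subtract (−4)·D = 12x² + 8x + 24. Remainder: 5x + 8.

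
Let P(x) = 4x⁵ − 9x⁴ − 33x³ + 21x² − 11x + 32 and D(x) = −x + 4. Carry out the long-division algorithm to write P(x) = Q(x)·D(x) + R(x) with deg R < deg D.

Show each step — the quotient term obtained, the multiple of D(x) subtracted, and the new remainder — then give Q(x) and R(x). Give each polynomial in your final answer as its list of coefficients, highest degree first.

Step 1: lead(4x⁵ − 9x⁴ − 33x³ + 21x² − 11x + 32) ÷ lead(D) = 4x⁵ ÷ −x = −4x⁴. Subtract (−4x⁴)·D = 4x⁵ − 16x⁴. Remainder: 7x⁴ − 33x³ + 21x² − 11x + 32.
Step 2: lead(7x⁴ − 33x³ + 21x² − 11x + 32) ÷ lead(D) = 7x⁴ ÷ −x = −7x³. Subtract (−7x³)·D = 7x⁴ − 28x³. Remainder: −5x³ + 21x² − 11x + 32.
Step 3: lead(−5x³ + 21x² − 11x + 32) ÷ lead(D) = −5x³ ÷ −x = 5x². Subtract (5x²)·D = −5x³ + 20x². Remainder: x² − 11x + 32.
Step 4: lead(x² − 11x + 32) ÷ lead(D) = x² ÷ −x = −x. Subtract (−x)·D = x² − 4x. Remainder: −7x + 32.
Step 5: lead(−7x + 32) ÷ lead(D) = −7x ÷ −x = 7. Subtract (7)·D = −7x + 28. Remainder: 4.

Q = [-4, -7, 5, -1, 7]; R = [4]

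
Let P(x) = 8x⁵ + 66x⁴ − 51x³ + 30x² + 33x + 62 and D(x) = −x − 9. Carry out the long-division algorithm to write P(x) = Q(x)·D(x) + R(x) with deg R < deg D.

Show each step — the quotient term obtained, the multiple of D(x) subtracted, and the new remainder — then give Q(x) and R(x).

Q(x) = −8x⁴ + 6x³ − 3x² − 3x − 6; R(x) = 8

Step 1: lead(8x⁵ + 66x⁴ − 51x³ + 30x² + 33x + 62) ÷ lead(D) = 8x⁵ ÷ −x = −8x⁴. Subtract (−8x⁴)·D = 8x⁵ + 72x⁴. Remainder: −6x⁴ − 51x³ + 30x² + 33x + 62.
Step 2: lead(−6x⁴ − 51x³ + 30x² + 33x + 62) ÷ lead(D) = −6x⁴ ÷ −x = 6x³. Subtract (6x³)·D = −6x⁴ − 54x³. Remainder: 3x³ + 30x² + 33x + 62.
Step 3: lead(3x³ + 30x² + 33x + 62) ÷ lead(D) = 3x³ ÷ −x = −3x². Subtract (−3x²)·D = 3x³ + 27x². Remainder: 3x² + 33x + 62.
Step 4: lead(3x² + 33x + 62) ÷ lead(D) = 3x² ÷ −x = −3x. Subtract (−3x)·D = 3x² + 27x. Remainder: 6x + 62.
Step 5: lead(6x + 62) ÷ lead(D) = 6x ÷ −x = −6. Subtract (−6)·D = 6x + 54. Remainder: 8.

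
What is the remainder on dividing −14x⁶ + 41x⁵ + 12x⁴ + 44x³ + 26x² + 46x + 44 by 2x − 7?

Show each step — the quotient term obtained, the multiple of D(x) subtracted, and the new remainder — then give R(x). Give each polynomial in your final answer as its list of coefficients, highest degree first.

Step 1: lead(−14x⁶ + 41x⁵ + 12x⁴ + 44x³ + 26x² + 46x + 44) ÷ lead(D) = −14x⁶ ÷ 2x = −7x⁵. Subtract (−7x⁵)·D = −14x⁶ + 49x⁵. Remainder: −8x⁵ + 12x⁴ + 44x³ + 26x² + 46x + 44.
Step 2: lead(−8x⁵ + 12x⁴ + 44x³ + 26x² + 46x + 44) ÷ lead(D) = −8x⁵ ÷ 2x = −4x⁴. Subtract (−4x⁴)·D = −8x⁵ + 28x⁴. Remainder: −16x⁴ + 44x³ + 26x² + 46x + 44.
Step 3: lead(−16x⁴ + 44x³ + 26x² + 46x + 44) ÷ lead(D) = −16x⁴ ÷ 2x = −8x³. Subtract (−8x³)·D = −16x⁴ + 56x³. Remainder: −12x³ + 26x² + 46x + 44.
Step 4: lead(−12x³ + 26x² + 46x + 44) ÷ lead(D) = −12x³ ÷ 2x = −6x². Subtract (−6x²)·D = −12x³ + 42x². Remainder: −16x² + 46x + 44.
Step 5: lead(−16x² + 46x + 44) ÷ lead(D) = −16x² ÷ 2x = −8x. Subtract (−8x)·D = −16x² + 56x. Remainder: −10x + 44.
Step 6: lead(−10x + 44) ÷ lead(D) = −10x ÷ 2x = −5. Subtract (−5)·D = −10x + 35. Remainder: 9.

R = [9]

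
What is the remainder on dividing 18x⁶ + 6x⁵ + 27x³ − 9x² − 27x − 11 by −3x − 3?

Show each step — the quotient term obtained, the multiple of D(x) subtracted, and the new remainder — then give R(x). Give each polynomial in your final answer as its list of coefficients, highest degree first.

Step 1: lead(18x⁶ + 6x⁵ + 27x³ − 9x² − 27x − 11) ÷ lead(D) = 18x⁶ ÷ −3x = −6x⁵. Subtract (−6x⁵)·D = 18x⁶ + 18x⁵. Remainder: −12x⁵ + 27x³ − 9x² − 27x − 11.
Step 2: lead(−12x⁵ + 27x³ − 9x² − 27x − 11) ÷ lead(D) = −12x⁵ ÷ −3x = 4x⁴. Subtract (4x⁴)·D = −12x⁵ − 12x⁴. Remainder: 12x⁴ + 27x³ − 9x² − 27x − 11.
Step 3: lead(12x⁴ + 27x³ − 9x² − 27x − 11) ÷ lead(D) = 12x⁴ ÷ −3x = −4x³. Subtract (−4x³)·D = 12x⁴ + 12x³. Remainder: 15x³ − 9x² − 27x − 11.
Step 4: lead(15x³ − 9x² − 27x − 11) ÷ lead(D) = 15x³ ÷ −3x = −5x². Subtract (−5x²)·D = 15x³ + 15x². Remainder: −24x² − 27x − 11.
Step 5: lead(−24x² − 27x − 11) ÷ lead(D) = −24x² ÷ −3x = 8x. Subtract (8x)·D = −24x² − 24x. Remainder: −3x − 11.
Step 6: lead(−3x − 11) ÷ lead(D) = −3x ÷ −3x = 1. Subtract (1)·D = −3x − 3. Remainder: −8.

R = [-8]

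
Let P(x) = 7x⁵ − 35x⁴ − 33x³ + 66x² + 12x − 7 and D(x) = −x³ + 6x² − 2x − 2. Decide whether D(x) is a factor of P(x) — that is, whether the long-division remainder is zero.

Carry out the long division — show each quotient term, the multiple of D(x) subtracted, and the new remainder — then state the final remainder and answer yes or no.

R(x) = 8x² + 8x + 3, so D(x) is not a factor of P(x). no

Step 1: lead(7x⁵ − 35x⁴ − 33x³ + 66x² + 12x − 7) ÷ lead(D) = 7x⁵ ÷ −x³ = −7x². Subtract (−7x²)·D = 7x⁵ − 42x⁴ + 14x³ + 14x². Remainder: 7x⁴ − 47x³ + 52x² + 12x − 7.
Step 2: lead(7x⁴ − 47x³ + 52x² + 12x − 7) ÷ lead(D) = 7x⁴ ÷ −x³ = −7x. Subtract (−7x)·D = 7x⁴ − 42x³ + 14x² + 14x. Remainder: −5x³ + 38x² − 2x − 7.
Step 3: lead(−5x³ + 38x² − 2x − 7) ÷ lead(D) = −5x³ ÷ −x³ = 5. Subtract (5)·D = −5x³ + 30x² − 10x − 10. Remainder: 8x² + 8x + 3.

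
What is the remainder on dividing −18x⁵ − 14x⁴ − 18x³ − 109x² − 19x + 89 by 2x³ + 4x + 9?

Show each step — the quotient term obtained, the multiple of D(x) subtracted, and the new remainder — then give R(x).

R(x) = 8x + 8

Step 1: lead(−18x⁵ − 14x⁴ − 18x³ − 109x² − 19x + 89) ÷ lead(D) = −18x⁵ ÷ 2x³ = −9x². Subtract (−9x²)·D = −18x⁵ − 36x³ − 81x². Remainder: −14x⁴ + 18x³ − 28x² − 19x + 89.
Step 2: lead(−14x⁴ + 18x³ − 28x² − 19x + 89) ÷ lead(D) = −14x⁴ ÷ 2x³ = −7x. Subtract (−7x)·D = −14x⁴ − 28x² − 63x. Remainder: 18x³ + 44x + 89.
Step 3: lead(18x³ + 44x + 89) ÷ lead(D) = 18x³ ÷ 2x³ = 9. Subtract (9)·D = 18x³ + 36x + 81. Remainder: 8x + 8.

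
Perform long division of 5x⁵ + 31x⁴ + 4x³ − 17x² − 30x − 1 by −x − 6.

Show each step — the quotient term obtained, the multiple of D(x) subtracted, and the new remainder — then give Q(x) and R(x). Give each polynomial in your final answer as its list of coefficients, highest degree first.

Q = [-5, -1, 2, 5, 0]; R = [-1]

Step 1: lead(5x⁵ + 31x⁴ + 4x³ − 17x² − 30x − 1) ÷ lead(D) = 5x⁵ ÷ −x = −5x⁴. Subtract (−5x⁴)·D = 5x⁵ + 30x⁴. Remainder: x⁴ + 4x³ − 17x² − 30x − 1.
Step 2: lead(x⁴ + 4x³ − 17x² − 30x − 1) ÷ lead(D) = x⁴ ÷ −x = −x³. Subtract (−x³)·D = x⁴ + 6x³. Remainder: −2x³ − 17x² − 30x − 1.
Step 3: lead(−2x³ − 17x² − 30x − 1) ÷ lead(D) = −2x³ ÷ −x = 2x². Subtract (2x²)·D = −2x³ − 12x². Remainder: −5x² − 30x − 1.
Step 4: lead(−5x² − 30x − 1) ÷ lead(D) = −5x² ÷ −x = 5x. Subtract (5x)·D = −5x² − 30x. Remainder: −1.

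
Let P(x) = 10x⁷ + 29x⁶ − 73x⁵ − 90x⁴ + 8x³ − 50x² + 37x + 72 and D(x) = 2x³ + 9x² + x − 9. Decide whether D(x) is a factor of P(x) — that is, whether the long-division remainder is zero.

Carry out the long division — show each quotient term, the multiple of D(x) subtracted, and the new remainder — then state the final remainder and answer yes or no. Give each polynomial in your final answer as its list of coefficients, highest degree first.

R = [0], so D(x) is a factor of P(x). yes

Step 1: lead(10x⁷ + 29x⁶ − 73x⁵ − 90x⁴ + 8x³ − 50x² + 37x + 72) ÷ lead(D) = 10x⁷ ÷ 2x³ = 5x⁴. Subtract (5x⁴)·D = 10x⁷ + 45x⁶ + 5x⁵ − 45x⁴. Remainder: −16x⁶ − 78x⁵ − 45x⁴ + 8x³ − 50x² + 37x + 72.
Step 2: lead(−16x⁶ − 78x⁵ − 45x⁴ + 8x³ − 50x² + 37x + 72) ÷ lead(D) = −16x⁶ ÷ 2x³ = −8x³. Subtract (−8x³)·D = −16x⁶ − 72x⁵ − 8x⁴ + 72x³. Remainder: −6x⁵ − 37x⁴ − 64x³ − 50x² + 37x + 72.
Step 3: lead(−6x⁵ − 37x⁴ − 64x³ − 50x² + 37x + 72) ÷ lead(D) = −6x⁵ ÷ 2x³ = −3x². Subtract (−3x²)·D = −6x⁵ − 27x⁴ − 3x³ + 27x². Remainder: −10x⁴ − 61x³ − 77x² + 37x + 72.
Step 4: lead(−10x⁴ − 61x³ − 77x² + 37x + 72) ÷ lead(D) = −10x⁴ ÷ 2x³ = −5x. Subtract (−5x)·D = −10x⁴ − 45x³ − 5x² + 45x. Remainder: −16x³ − 72x² − 8x + 72.
Step 5: lead(−16x³ − 72x² − 8x + 72) ÷ lead(D) = −16x³ ÷ 2x³ = −8. Subtract (−8)·D = −16x³ − 72x² − 8x + 72. Remainder: 0.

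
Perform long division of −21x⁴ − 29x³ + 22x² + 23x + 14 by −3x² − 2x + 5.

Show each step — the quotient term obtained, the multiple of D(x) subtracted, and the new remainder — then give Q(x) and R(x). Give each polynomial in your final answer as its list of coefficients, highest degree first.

Q = [7, 5, 1]; R = [9]

Step 1: lead(−21x⁴ − 29x³ + 22x² + 23x + 14) ÷ lead(D) = −21x⁴ ÷ −3x² = 7x². Subtract (7x²)·D = −21x⁴ − 14x³ + 35x². Remainder: −15x³ − 13x² + 23x + 14.
Step 2: lead(−15x³ − 13x² + 23x + 14) ÷ lead(D) = −15x³ ÷ −3x² = 5x. Subtract (5x)·D = −15x³ − 10x² + 25x. Remainder: −3x² − 2x + 14.
Step 3: lead(−3x² − 2x + 14) ÷ lead(D) = −3x² ÷ −3x² = 1. Subtract (1)·D = −3x² − 2x + 5. Remainder: 9.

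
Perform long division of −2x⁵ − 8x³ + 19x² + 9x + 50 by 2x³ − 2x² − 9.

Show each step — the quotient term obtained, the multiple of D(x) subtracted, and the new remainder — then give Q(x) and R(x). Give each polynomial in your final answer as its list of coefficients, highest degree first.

Q = [-1, -1, -5]; R = [5]

Step 1: lead(−2x⁵ − 8x³ + 19x² + 9x + 50) ÷ lead(D) = −2x⁵ ÷ 2x³ = −x². Subtract (−x²)·D = −2x⁵ + 2x⁴ + 9x². Remainder: −2x⁴ − 8x³ + 10x² + 9x + 50.
Step 2: lead(−2x⁴ − 8x³ + 10x² + 9x + 50) ÷ lead(D) = −2x⁴ ÷ 2x³ = −x. Subtract (−x)·D = −2x⁴ + 2x³ + 9x. Remainder: −10x³ + 10x² + 50.
Step 3: lead(−10x³ + 10x² + 50) ÷ lead(D) = −10x³ ÷ 2x³ = −5. Subtract (−5)·D = −10x³ + 10x² + 45. Remainder: 5.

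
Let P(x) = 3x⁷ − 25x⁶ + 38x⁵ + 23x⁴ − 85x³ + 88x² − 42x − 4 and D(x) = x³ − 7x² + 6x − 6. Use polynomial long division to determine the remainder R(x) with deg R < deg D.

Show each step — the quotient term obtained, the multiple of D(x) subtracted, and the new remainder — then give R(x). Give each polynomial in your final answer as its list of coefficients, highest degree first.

Step 1: lead(3x⁷ − 25x⁶ + 38x⁵ + 23x⁴ − 85x³ + 88x² − 42x − 4) ÷ lead(D) = 3x⁷ ÷ x³ = 3x⁴. Subtract (3x⁴)·D = 3x⁷ − 21x⁶ + 18x⁵ − 18x⁴. Remainder: −4x⁶ + 20x⁵ + 41x⁴ − 85x³ + 88x² − 42x − 4.
Step 2: lead(−4x⁶ + 20x⁵ + 41x⁴ − 85x³ + 88x² − 42x − 4) ÷ lead(D) = −4x⁶ ÷ x³ = −4x³. Subtract (−4x³)·D = −4x⁶ + 28x⁵ − 24x⁴ + 24x³. Remainder: −8x⁵ + 65x⁴ − 109x³ + 88x² − 42x − 4.
Step 3: lead(−8x⁵ + 65x⁴ − 109x³ + 88x² − 42x − 4) ÷ lead(D) = −8x⁵ ÷ x³ = −8x². Subtract (−8x²)·D = −8x⁵ + 56x⁴ − 48x³ + 48x². Remainder: 9x⁴ − 61x³ + 40x² − 42x − 4.
Step 4: lead(9x⁴ − 61x³ + 40x² − 42x − 4) ÷ lead(D) = 9x⁴ ÷ x³ = 9x. Subtract (9x)·D = 9x⁴ − 63x³ + 54x² − 54x. Remainder: 2x³ − 14x² + 12x − 4.
Step 5: lead(2x³ − 14x² + 12x − 4) ÷ lead(D) = 2x³ ÷ x³ = 2. Subtract (2)·D = 2x³ − 14x² + 12x − 12. Remainder: 8.

R = [8]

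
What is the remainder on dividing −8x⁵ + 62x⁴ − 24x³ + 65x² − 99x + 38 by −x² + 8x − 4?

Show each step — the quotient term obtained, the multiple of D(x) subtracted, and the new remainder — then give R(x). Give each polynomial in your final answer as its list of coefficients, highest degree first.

R = [5, 2]

Step 1: lead(−8x⁵ + 62x⁴ − 24x³ + 65x² − 99x + 38) ÷ lead(D) = −8x⁵ ÷ −x² = 8x³. Subtract (8x³)·D = −8x⁵ + 64x⁴ − 32x³. Remainder: −2x⁴ + 8x³ + 65x² − 99x + 38.
Step 2: lead(−2x⁴ + 8x³ + 65x² − 99x + 38) ÷ lead(D) = −2x⁴ ÷ −x² = 2x². Subtract (2x²)·D = −2x⁴ + 16x³ − 8x². Remainder: −8x³ + 73x² − 99x + 38.
Step 3: lead(−8x³ + 73x² − 99x + 38) ÷ lead(D) = −8x³ ÷ −x² = 8x. Subtract (8x)·D = −8x³ + 64x² − 32x. Remainder: 9x² − 67x + 38.
Step 4: lead(9x² − 67x + 38) ÷ lead(D) = 9x² ÷ −x² = −9. Subtract (−9)·D = 9x² − 72x + 36. Remainder: 5x + 2.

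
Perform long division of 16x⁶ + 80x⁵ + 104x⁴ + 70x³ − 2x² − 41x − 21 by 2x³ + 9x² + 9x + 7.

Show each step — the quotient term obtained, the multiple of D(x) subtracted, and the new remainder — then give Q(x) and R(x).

Step 1: lead(16x⁶ + 80x⁵ + 104x⁴ + 70x³ − 2x² − 41x − 21) ÷ lead(D) = 16x⁶ ÷ 2x³ = 8x³. Subtract (8x³)·D = 16x⁶ + 72x⁵ + 72x⁴ + 56x³. Remainder: 8x⁵ + 32x⁴ + 14x³ − 2x² − 41x − 21.
Step 2: lead(8x⁵ + 32x⁴ + 14x³ − 2x² − 41x − 21) ÷ lead(D) = 8x⁵ ÷ 2x³ = 4x². Subtract (4x²)·D = 8x⁵ + 36x⁴ + 36x³ + 28x². Remainder: −4x⁴ − 22x³ − 30x² − 41x − 21.
Step 3: lead(−4x⁴ − 22x³ − 30x² − 41x − 21) ÷ lead(D) = −4x⁴ ÷ 2x³ = −2x. Subtract (−2x)·D = −4x⁴ − 18x³ − 18x² − 14x. Remainder: −4x³ − 12x² − 27x − 21.
Step 4: lead(−4x³ − 12x² − 27x − 21) ÷ lead(D) = −4x³ ÷ 2x³ = −2. Subtract (−2)·D = −4x³ − 18x² − 18x − 14. Remainder: 6x² − 9x − 7.

Q(x) = 8x³ + 4x² − 2x − 2; R(x) = 6x² − 9x − 7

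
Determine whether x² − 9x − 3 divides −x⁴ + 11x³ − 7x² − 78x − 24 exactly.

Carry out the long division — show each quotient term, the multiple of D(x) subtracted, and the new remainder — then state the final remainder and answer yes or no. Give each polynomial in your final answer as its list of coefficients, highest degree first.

R = [0], so D(x) is a factor of P(x). yes

Step 1: lead(−x⁴ + 11x³ − 7x² − 78x − 24) ÷ lead(D) = −x⁴ ÷ x² = −x². Subtract (−x²)·D = −x⁴ + 9x³ + 3x². Remainder: 2x³ − 10x² − 78x − 24.
Step 2: lead(2x³ − 10x² − 78x − 24) ÷ lead(D) = 2x³ ÷ x² = 2x. Subtract (2x)·D = 2x³ − 18x² − 6x. Remainder: 8x² − 72x − 24.
Step 3: lead(8x² − 72x − 24) ÷ lead(D) = 8x² ÷ x² = 8. Subtract (8)·D = 8x² − 72x − 24. Remainder: 0.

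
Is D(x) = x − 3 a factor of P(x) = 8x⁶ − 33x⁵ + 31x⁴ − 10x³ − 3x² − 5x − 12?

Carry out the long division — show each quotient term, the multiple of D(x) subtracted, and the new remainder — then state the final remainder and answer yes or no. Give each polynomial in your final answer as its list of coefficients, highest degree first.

Step 1: lead(8x⁶ − 33x⁵ + 31x⁴ − 10x³ − 3x² − 5x − 12) ÷ lead(D) = 8x⁶ ÷ x = 8x⁵. Subtract (8x⁵)·D = 8x⁶ − 24x⁵. Remainder: −9x⁵ + 31x⁴ − 10x³ − 3x² − 5x − 12.
Step 2: lead(−9x⁵ + 31x⁴ − 10x³ − 3x² − 5x − 12) ÷ lead(D) = −9x⁵ ÷ x = −9x⁴. Subtract (−9x⁴)·D = −9x⁵ + 27x⁴. Remainder: 4x⁴ − 10x³ − 3x² − 5x − 12.
Step 3: lead(4x⁴ − 10x³ − 3x² − 5x − 12) ÷ lead(D) = 4x⁴ ÷ x = 4x³. Subtract (4x³)·D = 4x⁴ − 12x³. Remainder: 2x³ − 3x² − 5x − 12.
Step 4: lead(2x³ − 3x² − 5x − 12) ÷ lead(D) = 2x³ ÷ x = 2x². Subtract (2x²)·D = 2x³ − 6x². Remainder: 3x² − 5x − 12.
Step 5: lead(3x² − 5x − 12) ÷ lead(D) = 3x² ÷ x = 3x. Subtract (3x)·D = 3x² − 9x. Remainder: 4x − 12.
Step 6: lead(4x − 12) ÷ lead(D) = 4x ÷ x = 4. Subtract (4)·D = 4x − 12. Remainder: 0.

R = [0], so D(x) is a factor of P(x). yes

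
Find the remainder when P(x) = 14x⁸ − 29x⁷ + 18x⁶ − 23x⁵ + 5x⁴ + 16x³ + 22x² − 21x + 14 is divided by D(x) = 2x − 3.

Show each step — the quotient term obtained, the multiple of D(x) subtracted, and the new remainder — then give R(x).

Step 1: lead(14x⁸ − 29x⁷ + 18x⁶ − 23x⁵ + 5x⁴ + 16x³ + 22x² − 21x + 14) ÷ lead(D) = 14x⁸ ÷ 2x = 7x⁷. Subtract (7x⁷)·D = 14x⁸ − 21x⁷. Remainder: −8x⁷ + 18x⁶ − 23x⁵ + 5x⁴ + 16x³ + 22x² − 21x + 14.
Step 2: lead(−8x⁷ + 18x⁶ − 23x⁵ + 5x⁴ + 16x³ + 22x² − 21x + 14) ÷ lead(D) = −8x⁷ ÷ 2x = −4x⁶. Subtract (−4x⁶)·D = −8x⁷ + 12x⁶. Remainder: 6x⁶ − 23x⁵ + 5x⁴ + 16x³ + 22x² − 21x + 14.
Step 3: lead(6x⁶ − 23x⁵ + 5x⁴ + 16x³ + 22x² − 21x + 14) ÷ lead(D) = 6x⁶ ÷ 2x = 3x⁵. Subtract (3x⁵)·D = 6x⁶ − 9x⁵. Remainder: −14x⁵ + 5x⁴ + 16x³ + 22x² − 21x + 14.
Step 4: lead(−14x⁵ + 5x⁴ + 16x³ + 22x² − 21x + 14) ÷ lead(D) = −14x⁵ ÷ 2x = −7x⁴. Subtract (−7x⁴)·D = −14x⁵ + 21x⁴. Remainder: −16x⁴ + 16x³ + 22x² − 21x + 14.
Step 5: lead(−16x⁴ + 16x³ + 22x² − 21x + 14) ÷ lead(D) = −16x⁴ ÷ 2x = −8x³. Subtract (−8x³)·D = −16x⁴ + 24x³. Remainder: −8x³ + 22x² − 21x + 14.
Step 6: lead(−8x³ + 22x² − 21x + 14) ÷ lead(D) = −8x³ ÷ 2x = −4x². Subtract (−4x²)·D = −8x³ + 12x². Remainder: 10x² − 21x + 14.
Step 7: lead(10x² − 21x + 14) ÷ lead(D) = 10x² ÷ 2x = 5x. Subtract (5x)·D = 10x² − 15x. Remainder: −6x + 14.
Step 8: lead(−6x + 14) ÷ lead(D) = −6x ÷ 2x = −3. Subtract (−3)·D = −6x + 9. Remainder: 5.

R(x) = 5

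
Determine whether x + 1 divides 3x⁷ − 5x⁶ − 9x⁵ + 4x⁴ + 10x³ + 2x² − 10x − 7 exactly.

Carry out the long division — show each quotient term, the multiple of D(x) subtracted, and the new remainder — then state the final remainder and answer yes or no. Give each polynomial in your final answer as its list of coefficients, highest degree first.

R = [0], so D(x) is a factor of P(x). yes

Step 1: lead(3x⁷ − 5x⁶ − 9x⁵ + 4x⁴ + 10x³ + 2x² − 10x − 7) ÷ lead(D) = 3x⁷ ÷ x = 3x⁶. Subtract (3x⁶)·D = 3x⁷ + 3x⁶. Remainder: −8x⁶ − 9x⁵ + 4x⁴ + 10x³ + 2x² − 10x − 7.
Step 2: lead(−8x⁶ − 9x⁵ + 4x⁴ + 10x³ + 2x² − 10x − 7) ÷ lead(D) = −8x⁶ ÷ x = −8x⁵. Subtract (−8x⁵)·D = −8x⁶ − 8x⁵. Remainder: −x⁵ + 4x⁴ + 10x³ + 2x² − 10x − 7.
Step 3: lead(−x⁵ + 4x⁴ + 10x³ + 2x² − 10x − 7) ÷ lead(D) = −x⁵ ÷ x = −x⁴. Subtract (−x⁴)·D = −x⁵ − x⁴. Remainder: 5x⁴ + 10x³ + 2x² − 10x − 7.
Step 4: lead(5x⁴ + 10x³ + 2x² − 10x − 7) ÷ lead(D) = 5x⁴ ÷ x = 5x³. Subtract (5x³)·D = 5x⁴ + 5x³. Remainder: 5x³ + 2x² − 10x − 7.
Step 5: lead(5x³ + 2x² − 10x − 7) ÷ lead(D) = 5x³ ÷ x = 5x². Subtract (5x²)·D = 5x³ + 5x². Remainder: −3x² − 10x − 7.
Step 6: lead(−3x² − 10x − 7) ÷ lead(D) = −3x² ÷ x = −3x. Subtract (−3x)·D = −3x² − 3x. Remainder: −7x − 7.
Step 7: lead(−7x − 7) ÷ lead(D) = −7x ÷ x = −7. Subtract (−7)·D = −7x − 7. Remainder: 0.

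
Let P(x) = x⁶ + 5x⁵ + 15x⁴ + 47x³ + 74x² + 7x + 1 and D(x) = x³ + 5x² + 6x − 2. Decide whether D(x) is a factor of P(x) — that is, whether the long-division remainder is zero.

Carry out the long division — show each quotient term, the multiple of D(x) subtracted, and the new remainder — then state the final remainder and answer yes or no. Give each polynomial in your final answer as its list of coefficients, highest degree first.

Step 1: lead(x⁶ + 5x⁵ + 15x⁴ + 47x³ + 74x² + 7x + 1) ÷ lead(D) = x⁶ ÷ x³ = x³. Subtract (x³)·D = x⁶ + 5x⁵ + 6x⁴ − 2x³. Remainder: 9x⁴ + 49x³ + 74x² + 7x + 1.
Step 2: lead(9x⁴ + 49x³ + 74x² + 7x + 1) ÷ lead(D) = 9x⁴ ÷ x³ = 9x. Subtract (9x)·D = 9x⁴ + 45x³ + 54x² − 18x. Remainder: 4x³ + 20x² + 25x + 1.
Step 3: lead(4x³ + 20x² + 25x + 1) ÷ lead(D) = 4x³ ÷ x³ = 4. Subtract (4)·D = 4x³ + 20x² + 24x − 8. Remainder: x + 9.

R = [1, 9], so D(x) is not a factor of P(x). no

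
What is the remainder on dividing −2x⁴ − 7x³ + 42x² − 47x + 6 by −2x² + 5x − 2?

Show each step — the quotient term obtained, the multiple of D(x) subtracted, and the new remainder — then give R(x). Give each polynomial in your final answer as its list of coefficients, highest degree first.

R = [-8]

Step 1: lead(−2x⁴ − 7x³ + 42x² − 47x + 6) ÷ lead(D) = −2x⁴ ÷ −2x² = x². Subtract (x²)·D = −2x⁴ + 5x³ − 2x². Remainder: −12x³ + 44x² − 47x + 6.
Step 2: lead(−12x³ + 44x² − 47x + 6) ÷ lead(D) = −12x³ ÷ −2x² = 6x. Subtract (6x)·D = −12x³ + 30x² − 12x. Remainder: 14x² − 35x + 6.
Step 3: lead(14x² − 35x + 6) ÷ lead(D) = 14x² ÷ −2x² = −7. Subtract (−7)·D = 14x² − 35x + 14. Remainder: −8.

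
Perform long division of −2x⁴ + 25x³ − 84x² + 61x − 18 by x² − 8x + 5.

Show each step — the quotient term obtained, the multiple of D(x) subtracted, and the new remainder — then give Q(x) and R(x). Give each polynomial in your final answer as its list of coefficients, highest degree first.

Q = [-2, 9, -2]; R = [-8]

Step 1: lead(−2x⁴ + 25x³ − 84x² + 61x − 18) ÷ lead(D) = −2x⁴ ÷ x² = −2x². Subtract (−2x²)·D = −2x⁴ + 16x³ − 10x². Remainder: 9x³ − 74x² + 61x − 18.
Step 2: lead(9x³ − 74x² + 61x − 18) ÷ lead(D) = 9x³ ÷ x² = 9x. Subtract (9x)·D = 9x³ − 72x² + 45x. Remainder: −2x² + 16x − 18.
Step 3: lead(−2x² + 16x − 18) ÷ lead(D) = −2x² ÷ x² = −2. Subtract (−2)·D = −2x² + 16x − 10. Remainder: −8.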